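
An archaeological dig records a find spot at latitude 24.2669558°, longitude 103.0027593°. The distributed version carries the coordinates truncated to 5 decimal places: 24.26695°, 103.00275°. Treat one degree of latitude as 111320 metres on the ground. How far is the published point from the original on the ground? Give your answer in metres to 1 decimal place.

1.1 metres

The latitude changed by +0.0000058° and the longitude by +0.0000093°.
N–S: 0.0000058° × 111320 m/° = 0.645656 m.
East–west at this latitude: 0.0000093° × 111320 × cos 24.267° ≈ 0.0000093 × 101484 = 0.9438 m.
Hypotenuse of the two orthogonal shifts: √(0.645656² + 0.9438²) = 1.14352 m.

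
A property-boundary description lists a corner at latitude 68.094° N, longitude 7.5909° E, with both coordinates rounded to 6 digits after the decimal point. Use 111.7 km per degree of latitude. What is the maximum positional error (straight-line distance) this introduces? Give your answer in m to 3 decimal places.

Rounding to 6 decimal places leaves each coordinate within ±5e-07° of the true value.
Latitude error → 5e-07 × 111700 = 0.05585 m along the meridian.
Longitude error → 5e-07 × 111700 × cos 68.094° = 5e-07 × 111700 × 0.3731 ≈ 0.0208368 m.
The two errors are perpendicular, so the maximum displacement is √(0.05585² + 0.0208368²) ≈ 0.0596104 m.

0.060 m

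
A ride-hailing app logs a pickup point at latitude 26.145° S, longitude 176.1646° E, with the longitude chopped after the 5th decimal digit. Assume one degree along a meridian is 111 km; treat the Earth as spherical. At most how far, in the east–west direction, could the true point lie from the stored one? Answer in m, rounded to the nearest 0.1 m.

1.0 m

Truncating at 5 decimal places can drop up to a full unit in the last place, so the longitude may be off by as much as 1e-05°.
One degree of longitude at 26.145° is 111000 × cos 26.145° ≈ 111000 × 0.8977 = 99642.7 m.
So at most 1e-05° × 99642.7 ≈ 0.996427 m east–west.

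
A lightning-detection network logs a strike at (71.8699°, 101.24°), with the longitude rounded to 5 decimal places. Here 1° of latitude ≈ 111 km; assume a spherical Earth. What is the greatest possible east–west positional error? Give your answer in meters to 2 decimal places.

0.17 meters

Rounding to 5 decimal places leaves the longitude within ±5e-06° of the true value.
One degree of longitude at 71.8699° is 111000 × cos 71.8699° ≈ 111000 × 0.3112 = 34540.5 m.
East–west error: 5e-06° × 34540.5 m/° ≈ 0.172703 m.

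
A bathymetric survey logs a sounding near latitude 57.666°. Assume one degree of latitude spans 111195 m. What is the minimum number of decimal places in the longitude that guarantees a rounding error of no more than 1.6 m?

At 57.666° one degree of longitude covers 111195 × cos 57.666° ≈ 111195 × 0.5349 ≈ 59473.1 m.
With N decimal places the half-ulp bound is 0.5·10⁻ᴺ°, or 0.5·10⁻ᴺ × 59473.1 m on the ground.
Setting 29736.5 × 10⁻ᴺ ≤ 1.6 gives 10ᴺ ≥ 1.859e+04, i.e. N ≥ 4.27.
N = 4 would give 2.97 m (too coarse); N = 5 gives 0.297 m ≤ 1.6 m.

5 decimal places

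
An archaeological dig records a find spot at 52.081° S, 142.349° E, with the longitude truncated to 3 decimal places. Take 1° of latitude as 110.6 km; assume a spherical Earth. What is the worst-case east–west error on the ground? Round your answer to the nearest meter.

68 meters

Truncating at 3 decimal places can drop up to a full unit in the last place, so the longitude may be off by as much as 0.001°.
One degree of longitude at 52.081° is 110600 × cos 52.081° ≈ 110600 × 0.6145 = 67968.9 m.
Maximum E–W displacement: 0.001 × 67968.9 = 67.9689 m.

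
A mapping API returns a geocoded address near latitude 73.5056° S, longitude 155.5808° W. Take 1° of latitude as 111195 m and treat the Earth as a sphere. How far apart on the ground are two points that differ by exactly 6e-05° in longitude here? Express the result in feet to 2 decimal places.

6.21 feet

One degree of longitude here spans 111195 × cos 73.5056° = 111195 × 0.2839 ≈ 31570.7 m; 6e-05° of that is 1.89424 m.
Converting: 1.89424 m × 3.2808 ft/m ≈ 6.2147 ft.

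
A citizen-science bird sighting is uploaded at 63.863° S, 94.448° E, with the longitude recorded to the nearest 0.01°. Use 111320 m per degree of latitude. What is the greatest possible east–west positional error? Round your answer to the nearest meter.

245 meters

Rounding to 2 decimal places leaves the longitude within ±0.005° of the true value.
At latitude 63.863° a degree of longitude spans 111320 m × cos 63.863° = 111320 × 0.4405 ≈ 49038.6 m.
Maximum E–W displacement: 0.005 × 49038.6 = 245.193 m.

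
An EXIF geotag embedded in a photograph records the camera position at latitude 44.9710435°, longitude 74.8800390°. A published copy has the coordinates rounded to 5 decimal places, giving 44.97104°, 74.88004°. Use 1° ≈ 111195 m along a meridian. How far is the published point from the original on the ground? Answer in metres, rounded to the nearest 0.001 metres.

0.397 metres

Δlat = 44.9710435 − 44.97104 = +0.0000035°; Δlon = 74.8800390 − 74.88004 = -0.0000010°.
North–south shift: 0.0000035 × 111195 = 0.389182 m.
East–west at this latitude: -0.0000010° × 111195 × cos 44.971° ≈ -0.0000010 × 78666.5 = -0.0786665 m.
Combined displacement = (0.389182² + 0.0786665²)^½ ≈ 0.397053 m.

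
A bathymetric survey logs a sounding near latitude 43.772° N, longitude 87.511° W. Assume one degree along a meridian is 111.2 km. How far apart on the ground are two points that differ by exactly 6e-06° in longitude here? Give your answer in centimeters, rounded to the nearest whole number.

48 centimeters

One degree of longitude here spans 111200 × cos 43.772° = 111200 × 0.7221 ≈ 80297.3 m; 6e-06° of that is 0.481784 m.
That is 0.481784 m = 48.178 cm.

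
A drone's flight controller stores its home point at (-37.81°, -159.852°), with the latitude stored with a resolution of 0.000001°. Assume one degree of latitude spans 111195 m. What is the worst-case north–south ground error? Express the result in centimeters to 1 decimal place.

With a 0.000001° grid the true value lies within half a step, ±0.000001°/2 = ±5e-07°, of the stored one.
Along the meridian that is 5e-07° × 111195 m/° = 0.0555975 m.
That is 0.0555975 m = 5.5597 cm.

5.6 centimeters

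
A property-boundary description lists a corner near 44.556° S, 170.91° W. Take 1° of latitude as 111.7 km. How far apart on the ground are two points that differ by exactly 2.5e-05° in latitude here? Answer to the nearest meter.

3 meters

2.5e-05° × 111700 m/° = 2.7925 m.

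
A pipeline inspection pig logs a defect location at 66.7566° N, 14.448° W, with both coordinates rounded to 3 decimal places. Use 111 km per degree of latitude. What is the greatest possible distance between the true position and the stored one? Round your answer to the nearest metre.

Rounding to 3 decimal places leaves each coordinate within ±0.0005° of the true value.
Latitude error → 0.0005 × 111000 = 55.5 m along the meridian.
East–west component at 66.7566°: 0.0005° × 111000 × cos 66.7566° ≈ 0.0005 × 43804.8 ≈ 21.9024 m.
Combining orthogonally: (55.5² + 21.9024²)^½ ≈ 59.6654 m.

60 metres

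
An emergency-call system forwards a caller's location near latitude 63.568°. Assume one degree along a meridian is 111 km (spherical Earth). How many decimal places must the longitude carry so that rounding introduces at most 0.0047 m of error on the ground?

At 63.568° one degree of longitude covers 111000 × cos 63.568° ≈ 111000 × 0.4451 ≈ 49410 m.
With N decimal places the half-ulp bound is 0.5·10⁻ᴺ°, or 0.5·10⁻ᴺ × 49410 m on the ground.
Need 0.5 × 49410 × 10⁻ᴺ ≤ 0.0047 → 10⁻ᴺ ≤ 1.902e-07, so N ≥ 6.72.
N = 6 would give 0.0247 m (too coarse); N = 7 gives 0.00247 m ≤ 0.0047 m.

7 decimal places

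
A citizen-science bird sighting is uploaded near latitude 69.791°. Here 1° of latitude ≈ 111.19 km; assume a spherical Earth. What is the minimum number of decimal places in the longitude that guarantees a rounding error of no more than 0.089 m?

6

At 69.791° one degree of longitude covers 111190 × cos 69.791° ≈ 111190 × 0.3454 ≈ 38410.1 m.
Rounding to N decimal places gives at most 0.5 × 10⁻ᴺ degrees of error, i.e. 0.5 × 10⁻ᴺ × 38410.1 m.
Setting 19205 × 10⁻ᴺ ≤ 0.089 gives 10ᴺ ≥ 2.158e+05, i.e. N ≥ 5.33.
N = 5 would give 0.192 m (too coarse); N = 6 gives 0.0192 m ≤ 0.089 m.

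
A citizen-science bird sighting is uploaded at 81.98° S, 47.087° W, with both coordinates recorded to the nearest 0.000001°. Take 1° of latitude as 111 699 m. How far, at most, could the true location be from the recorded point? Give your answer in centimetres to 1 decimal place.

5.6 centimetres

Rounding to 6 decimal places leaves each coordinate within ±5e-07° of the true value.
N–S: 5e-07° × 111699 m/° = 0.0558495 m.
Longitude error → 5e-07 × 111699 × cos 81.98° = 5e-07 × 111699 × 0.1395 ≈ 0.00779205 m.
Combining orthogonally: (0.0558495² + 0.00779205²)^½ ≈ 0.0563904 m.
That is 0.0563904 m = 5.639 cm.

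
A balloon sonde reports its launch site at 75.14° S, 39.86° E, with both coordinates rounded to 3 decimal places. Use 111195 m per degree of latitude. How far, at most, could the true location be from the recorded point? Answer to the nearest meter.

Rounding to 3 decimal places leaves each coordinate within ±0.0005° of the true value.
Latitude error → 0.0005 × 111195 = 55.5975 m along the meridian.
East–west component at 75.14°: 0.0005° × 111195 × cos 75.14° ≈ 0.0005 × 28516.9 ≈ 14.2584 m.
The two errors are perpendicular, so the maximum displacement is √(55.5975² + 14.2584²) ≈ 57.3967 m.

57 meters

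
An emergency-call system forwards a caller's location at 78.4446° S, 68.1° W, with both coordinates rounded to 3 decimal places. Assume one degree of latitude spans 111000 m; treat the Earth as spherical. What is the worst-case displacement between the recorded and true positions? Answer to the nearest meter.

57 meters

Rounding to 3 decimal places leaves each coordinate within ±0.0005° of the true value.
Latitude error → 0.0005 × 111000 = 55.5 m along the meridian.
E–W at 78.4446°: 0.0005° × 111000 × cos 78.4446° = 0.0005 × 111000 × 0.2003 ≈ 11.1175 m.
Combining orthogonally: (55.5² + 11.1175²)^½ ≈ 56.6026 m.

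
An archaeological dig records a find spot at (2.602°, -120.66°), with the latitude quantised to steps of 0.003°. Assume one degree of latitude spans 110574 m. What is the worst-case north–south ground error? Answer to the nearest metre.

166 metres

With a 0.003° grid the true value lies within half a step, ±0.003°/2 = ±0.0015°, of the stored one.
So the N–S error is at most 0.0015 × 110574 = 165.861 m.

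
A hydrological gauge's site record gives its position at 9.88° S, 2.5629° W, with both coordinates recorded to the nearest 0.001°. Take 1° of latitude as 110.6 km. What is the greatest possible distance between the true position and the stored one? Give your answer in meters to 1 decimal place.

Rounding to 3 decimal places leaves each coordinate within ±0.0005° of the true value.
North–south component: 0.0005° × 110600 = 55.3 m.
East–west component at 9.88°: 0.0005° × 110600 × cos 9.88° ≈ 0.0005 × 108960 ≈ 54.4799 m.
Combining orthogonally: (55.3² + 54.4799²)^½ ≈ 77.6283 m.

77.6 meters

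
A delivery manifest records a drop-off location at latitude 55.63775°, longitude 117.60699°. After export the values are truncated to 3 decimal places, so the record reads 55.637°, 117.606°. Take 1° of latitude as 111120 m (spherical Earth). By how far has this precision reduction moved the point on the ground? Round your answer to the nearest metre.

104 metres

The latitude changed by +0.00075° and the longitude by +0.00099°.
North–south shift: 0.00075 × 111120 = 83.34 m.
E–W at 55.637°: 0.00099° × 111120 × cos 55.637° = 0.00099 × 111120 × 0.5644 ≈ 62.0927 m.
Distance: √(83.34² + 62.0927²) ≈ 103.928 m.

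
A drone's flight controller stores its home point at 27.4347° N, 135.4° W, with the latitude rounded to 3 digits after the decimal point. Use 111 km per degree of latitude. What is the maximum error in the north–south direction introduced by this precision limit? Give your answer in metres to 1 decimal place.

55.5 metres

Rounding to 3 decimal places leaves the latitude within ±0.0005° of the true value.
Along the meridian that is 0.0005° × 111000 m/° = 55.5 m.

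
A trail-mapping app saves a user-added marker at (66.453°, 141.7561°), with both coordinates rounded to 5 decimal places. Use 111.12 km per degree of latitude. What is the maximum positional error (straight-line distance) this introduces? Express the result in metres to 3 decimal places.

Rounding to 5 decimal places leaves each coordinate within ±5e-06° of the true value.
North–south component: 5e-06° × 111120 = 0.5556 m.
Longitude error → 5e-06 × 111120 × cos 66.453° = 5e-06 × 111120 × 0.3995 ≈ 0.221963 m.
The two errors are perpendicular, so the maximum displacement is √(0.5556² + 0.221963²) ≈ 0.598297 m.

0.598 metres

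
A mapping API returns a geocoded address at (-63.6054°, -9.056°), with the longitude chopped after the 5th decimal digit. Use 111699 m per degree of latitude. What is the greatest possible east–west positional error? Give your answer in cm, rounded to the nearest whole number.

50 cm

Truncating at 5 decimal places can drop up to a full unit in the last place, so the longitude may be off by as much as 1e-05°.
At latitude 63.6054° a degree of longitude spans 111699 m × cos 63.6054° = 111699 × 0.4446 ≈ 49655.9 m.
East–west error: 1e-05° × 49655.9 m/° ≈ 0.496559 m.
That is 0.496559 m = 49.656 cm.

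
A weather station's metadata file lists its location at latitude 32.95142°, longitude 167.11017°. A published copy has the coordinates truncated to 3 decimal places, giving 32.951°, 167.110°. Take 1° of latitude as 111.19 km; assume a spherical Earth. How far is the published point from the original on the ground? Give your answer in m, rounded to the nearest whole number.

The latitude changed by +0.00042° and the longitude by +0.00017°.
N–S: 0.00042° × 111190 m/° = 46.6998 m.
E–W at 32.951°: 0.00017° × 111190 × cos 32.951° = 0.00017 × 111190 × 0.8391 ≈ 15.8616 m.
Hypotenuse of the two orthogonal shifts: √(46.6998² + 15.8616²) = 49.32 m.

49 m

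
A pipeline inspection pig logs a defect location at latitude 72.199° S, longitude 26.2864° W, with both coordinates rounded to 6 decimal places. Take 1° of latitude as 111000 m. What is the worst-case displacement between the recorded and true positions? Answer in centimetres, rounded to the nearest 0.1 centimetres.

5.8 centimetres

Rounding to 6 decimal places leaves each coordinate within ±5e-07° of the true value.
North–south component: 5e-07° × 111000 = 0.0555 m.
East–west component at 72.199°: 5e-07° × 111000 × cos 72.199° ≈ 5e-07 × 33934 ≈ 0.016967 m.
The two errors are perpendicular, so the maximum displacement is √(0.0555² + 0.016967²) ≈ 0.0580356 m.
That is 0.0580356 m = 5.8036 cm.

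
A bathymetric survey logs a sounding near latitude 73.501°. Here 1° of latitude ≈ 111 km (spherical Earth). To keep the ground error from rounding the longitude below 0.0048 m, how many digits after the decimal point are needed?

7

At 73.501° one degree of longitude covers 111000 × cos 73.501° ≈ 111000 × 0.2840 ≈ 31523.8 m.
With N decimal places the half-ulp bound is 0.5·10⁻ᴺ°, or 0.5·10⁻ᴺ × 31523.8 m on the ground.
Setting 15761.9 × 10⁻ᴺ ≤ 0.0048 gives 10ᴺ ≥ 3.284e+06, i.e. N ≥ 6.52.
N = 6 would give 0.0158 m (too coarse); N = 7 gives 0.00158 m ≤ 0.0048 m.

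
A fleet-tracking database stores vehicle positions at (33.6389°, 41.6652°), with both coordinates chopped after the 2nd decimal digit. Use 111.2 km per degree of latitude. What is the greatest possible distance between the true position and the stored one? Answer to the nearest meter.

Truncating at 2 decimal places can drop up to a full unit in the last place, so each coordinate may be off by as much as 0.01°.
N–S: 0.01° × 111200 m/° = 1112 m.
East–west component at 33.6389°: 0.01° × 111200 × cos 33.6389° ≈ 0.01 × 92579 ≈ 925.79 m.
Worst case both components are at the extreme and orthogonal: √(1112² + 925.79²) ≈ 1446.94 m.

1447 meters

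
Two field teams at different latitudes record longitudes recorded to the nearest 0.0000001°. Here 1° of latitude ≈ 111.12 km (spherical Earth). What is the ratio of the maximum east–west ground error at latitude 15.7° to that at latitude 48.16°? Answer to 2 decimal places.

Rounding to 7 decimal places leaves the longitude within ±5e-08° of the true value.
Error at 15.7° = 5e-08° × 111120 × cos 15.7° ≈ 0.005556 × 0.9627 = 0.0053487 m.
Error at 48.16° = 5e-08° × 111120 × cos 48.16° ≈ 0.005556 × 0.6671 = 0.0037061 m.
Ratio: 0.0053487 / 0.0037061 = cos 15.7° / cos 48.16° ≈ 1.4432.

1.44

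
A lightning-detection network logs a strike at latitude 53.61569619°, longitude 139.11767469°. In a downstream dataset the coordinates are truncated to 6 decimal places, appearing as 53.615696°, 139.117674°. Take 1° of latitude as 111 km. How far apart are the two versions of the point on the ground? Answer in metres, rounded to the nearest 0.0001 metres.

Δlat = 53.61569619 − 53.615696 = +0.00000019°; Δlon = 139.11767469 − 139.117674 = +0.00000069°.
N–S: 0.00000019° × 111000 m/° = 0.02109 m.
E–W at 53.6157°: 0.00000069° × 111000 × cos 53.6157° = 0.00000069 × 111000 × 0.5932 ≈ 0.0454331 m.
Hypotenuse of the two orthogonal shifts: √(0.02109² + 0.0454331²) = 0.0500894 m.

0.0501 metres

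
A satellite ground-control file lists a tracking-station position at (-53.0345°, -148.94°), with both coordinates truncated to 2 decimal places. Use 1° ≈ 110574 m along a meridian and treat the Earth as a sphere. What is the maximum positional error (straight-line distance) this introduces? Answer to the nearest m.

Truncating at 2 decimal places can drop up to a full unit in the last place, so each coordinate may be off by as much as 0.01°.
North–south component: 0.01° × 110574 = 1105.74 m.
East–west component at 53.0345°: 0.01° × 110574 × cos 53.0345° ≈ 0.01 × 66491.9 ≈ 664.919 m.
Combining orthogonally: (1105.74² + 664.919²)^½ ≈ 1290.26 m.

1290 m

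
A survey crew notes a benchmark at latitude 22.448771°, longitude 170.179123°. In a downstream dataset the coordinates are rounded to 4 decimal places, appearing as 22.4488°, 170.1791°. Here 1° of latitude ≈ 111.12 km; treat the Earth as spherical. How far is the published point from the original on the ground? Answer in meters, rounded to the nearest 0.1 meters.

Δlat = 22.448771 − 22.4488 = -0.000029°; Δlon = 170.179123 − 170.1791 = +0.000023°.
North–south shift: -0.000029 × 111120 = -3.22248 m.
East–west at this latitude: 0.000023° × 111120 × cos 22.4488° ≈ 0.000023 × 102699 = 2.36209 m.
Distance: √(3.22248² + 2.36209²) ≈ 3.99548 m.

4.0 meters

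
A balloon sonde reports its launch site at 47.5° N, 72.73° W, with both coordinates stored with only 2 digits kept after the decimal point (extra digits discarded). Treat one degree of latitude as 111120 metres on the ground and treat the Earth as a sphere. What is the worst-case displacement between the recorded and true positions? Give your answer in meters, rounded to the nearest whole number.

1341 meters

Truncating at 2 decimal places can drop up to a full unit in the last place, so each coordinate may be off by as much as 0.01°.
North–south component: 0.01° × 111120 = 1111.2 m.
East–west component at 47.5°: 0.01° × 111120 × cos 47.5° ≈ 0.01 × 75071.6 ≈ 750.716 m.
The two errors are perpendicular, so the maximum displacement is √(1111.2² + 750.716²) ≈ 1341.02 m.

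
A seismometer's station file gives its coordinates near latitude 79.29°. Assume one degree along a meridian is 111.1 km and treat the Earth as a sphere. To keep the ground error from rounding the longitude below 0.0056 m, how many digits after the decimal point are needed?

7 decimal places

At 79.29° one degree of longitude covers 111100 × cos 79.29° ≈ 111100 × 0.1858 ≈ 20646.6 m.
With N decimal places the half-ulp bound is 0.5·10⁻ᴺ°, or 0.5·10⁻ᴺ × 20646.6 m on the ground.
Need 0.5 × 20646.6 × 10⁻ᴺ ≤ 0.0056 → 10⁻ᴺ ≤ 5.425e-07, so N ≥ 6.27.
So 7 decimal places suffice (0.00103 m); 6 would allow up to 0.0103 m.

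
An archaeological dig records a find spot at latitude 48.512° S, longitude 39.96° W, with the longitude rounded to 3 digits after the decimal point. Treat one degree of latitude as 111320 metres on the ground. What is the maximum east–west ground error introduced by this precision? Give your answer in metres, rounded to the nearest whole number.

37 metres

Rounding to 3 decimal places leaves the longitude within ±0.0005° of the true value.
One degree of longitude at 48.512° is 111320 × cos 48.512° ≈ 111320 × 0.6625 = 73745.4 m.
Maximum E–W displacement: 0.0005 × 73745.4 = 36.8727 m.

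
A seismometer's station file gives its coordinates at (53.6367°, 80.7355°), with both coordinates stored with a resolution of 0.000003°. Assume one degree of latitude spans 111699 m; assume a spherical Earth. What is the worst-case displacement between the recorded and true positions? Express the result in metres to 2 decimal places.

0.19 metres

With a 0.000003° grid the true value lies within half a step, ±0.000003°/2 = ±1.5e-06°, of the stored one.
Latitude error → 1.5e-06 × 111699 = 0.167549 m along the meridian.
Longitude error → 1.5e-06 × 111699 × cos 53.6367° = 1.5e-06 × 111699 × 0.5929 ≈ 0.09934 m.
The two errors are perpendicular, so the maximum displacement is √(0.167549² + 0.09934²) ≈ 0.194784 m.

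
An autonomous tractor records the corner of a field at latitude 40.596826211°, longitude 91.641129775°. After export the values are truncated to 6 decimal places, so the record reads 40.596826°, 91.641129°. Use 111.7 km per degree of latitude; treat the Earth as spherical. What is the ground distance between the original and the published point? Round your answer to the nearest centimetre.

7 centimetres

Δlat = 40.596826211 − 40.596826 = +0.000000211°; Δlon = 91.641129775 − 91.641129 = +0.000000775°.
N–S: 0.000000211° × 111700 m/° = 0.0235687 m.
East–west at this latitude: 0.000000775° × 111700 × cos 40.5968° ≈ 0.000000775 × 84814.6 = 0.0657313 m.
Distance: √(0.0235687² + 0.0657313²) ≈ 0.069829 m.
That is 0.069829 m = 6.9829 cm.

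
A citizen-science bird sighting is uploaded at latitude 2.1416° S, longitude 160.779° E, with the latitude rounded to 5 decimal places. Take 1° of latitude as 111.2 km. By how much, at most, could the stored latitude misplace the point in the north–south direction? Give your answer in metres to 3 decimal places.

0.556 metres

Rounding to 5 decimal places leaves the latitude within ±5e-06° of the true value.
North–south distance: 5e-06° × 111200 m/° = 0.556 m.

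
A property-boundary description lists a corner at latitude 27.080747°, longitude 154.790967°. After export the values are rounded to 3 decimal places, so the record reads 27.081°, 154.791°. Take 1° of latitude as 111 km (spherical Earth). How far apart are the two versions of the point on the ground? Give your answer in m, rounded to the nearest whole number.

28 m

The latitude changed by -0.000253° and the longitude by -0.000033°.
North–south shift: -0.000253 × 111000 = -28.083 m.
East–west at this latitude: -0.000033° × 111000 × cos 27.081° ≈ -0.000033 × 98830.4 = -3.2614 m.
Combined displacement = (28.083² + 3.2614²)^½ ≈ 28.2717 m.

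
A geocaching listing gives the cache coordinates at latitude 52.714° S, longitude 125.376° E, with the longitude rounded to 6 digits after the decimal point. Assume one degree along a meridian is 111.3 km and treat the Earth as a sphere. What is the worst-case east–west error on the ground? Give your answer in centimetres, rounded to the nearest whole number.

Rounding to 6 decimal places leaves the longitude within ±5e-07° of the true value.
One degree of longitude at 52.714° is 111300 × cos 52.714° ≈ 111300 × 0.6058 = 67424.9 m.
East–west error: 5e-07° × 67424.9 m/° ≈ 0.0337124 m.
That is 0.0337124 m = 3.3712 cm.

3 centimetres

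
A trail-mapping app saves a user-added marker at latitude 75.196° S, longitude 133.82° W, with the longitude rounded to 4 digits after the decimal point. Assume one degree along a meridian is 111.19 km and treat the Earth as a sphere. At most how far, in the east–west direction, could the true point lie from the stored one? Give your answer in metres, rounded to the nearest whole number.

Rounding to 4 decimal places leaves the longitude within ±5e-05° of the true value.
Parallels shrink by cos φ, so at 75.196° a degree of longitude is 111190 × 0.2555 ≈ 28410.5 m.
East–west error: 5e-05° × 28410.5 m/° ≈ 1.42053 m.

1 metres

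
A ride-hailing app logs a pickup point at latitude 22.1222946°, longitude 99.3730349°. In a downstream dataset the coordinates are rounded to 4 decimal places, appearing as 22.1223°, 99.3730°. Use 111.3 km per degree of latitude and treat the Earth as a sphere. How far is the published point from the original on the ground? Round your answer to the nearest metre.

The latitude changed by -0.0000054° and the longitude by +0.0000349°.
North–south shift: -0.0000054 × 111300 = -0.60102 m.
E–W at 22.1223°: 0.0000349° × 111300 × cos 22.1223° = 0.0000349 × 111300 × 0.9264 ≈ 3.59841 m.
Hypotenuse of the two orthogonal shifts: √(0.60102² + 3.59841²) = 3.64826 m.

4 metres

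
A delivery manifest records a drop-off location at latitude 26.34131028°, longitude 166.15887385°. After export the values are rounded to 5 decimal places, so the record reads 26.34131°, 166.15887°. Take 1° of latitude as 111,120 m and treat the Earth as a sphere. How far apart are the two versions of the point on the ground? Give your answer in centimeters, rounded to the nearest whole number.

38 centimeters

The latitude changed by +0.00000028° and the longitude by +0.00000385°.
N–S: 0.00000028° × 111120 m/° = 0.0311136 m.
East–west at this latitude: 0.00000385° × 111120 × cos 26.3413° ≈ 0.00000385 × 99582 = 0.383391 m.
Combined displacement = (0.0311136² + 0.383391²)^½ ≈ 0.384651 m.
That is 0.384651 m = 38.465 cm.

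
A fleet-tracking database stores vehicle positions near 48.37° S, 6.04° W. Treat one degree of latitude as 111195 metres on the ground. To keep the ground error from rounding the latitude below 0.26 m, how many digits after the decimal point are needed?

One degree of latitude covers 111195 m.
With N decimal places the half-ulp bound is 0.5·10⁻ᴺ°, or 0.5·10⁻ᴺ × 111195 m on the ground.
Need 0.5 × 111195 × 10⁻ᴺ ≤ 0.26 → 10⁻ᴺ ≤ 4.676e-06, so N ≥ 5.33.
So 6 decimal places suffice (0.0556 m); 5 would allow up to 0.556 m.

6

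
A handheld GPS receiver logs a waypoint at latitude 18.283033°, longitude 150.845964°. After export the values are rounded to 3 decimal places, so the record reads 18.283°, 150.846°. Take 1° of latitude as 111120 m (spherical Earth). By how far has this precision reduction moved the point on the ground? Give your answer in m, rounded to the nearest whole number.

Δlat = 18.283033 − 18.283 = +0.000033°; Δlon = 150.845964 − 150.846 = -0.000036°.
N–S: 0.000033° × 111120 m/° = 3.66696 m.
E–W at 18.283°: -0.000036° × 111120 × cos 18.283° = -0.000036 × 111120 × 0.9495 ≈ -3.79838 m.
Hypotenuse of the two orthogonal shifts: √(3.66696² + 3.79838²) = 5.27961 m.

5 m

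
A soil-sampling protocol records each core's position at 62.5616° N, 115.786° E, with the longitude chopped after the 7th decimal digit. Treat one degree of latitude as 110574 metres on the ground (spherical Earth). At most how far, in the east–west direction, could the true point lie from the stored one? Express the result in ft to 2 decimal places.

Truncating at 7 decimal places can drop up to a full unit in the last place, so the longitude may be off by as much as 1e-07°.
Parallels shrink by cos φ, so at 62.5616° a degree of longitude is 110574 × 0.4608 ≈ 50951.9 m.
So at most 1e-07° × 50951.9 ≈ 0.00509519 m east–west.
In feet: 0.00509519 m ÷ 0.3048 ≈ 0.016717 ft.

0.02 ft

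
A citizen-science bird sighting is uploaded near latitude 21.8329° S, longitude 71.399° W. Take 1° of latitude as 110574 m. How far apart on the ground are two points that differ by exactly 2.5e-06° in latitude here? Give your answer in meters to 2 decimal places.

2.5e-06° × 110574 m/° = 0.276435 m.

0.28 meters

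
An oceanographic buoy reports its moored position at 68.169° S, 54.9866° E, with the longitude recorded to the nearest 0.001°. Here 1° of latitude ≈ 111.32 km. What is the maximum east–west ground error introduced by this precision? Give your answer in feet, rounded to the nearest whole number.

Rounding to 3 decimal places leaves the longitude within ±0.0005° of the true value.
Parallels shrink by cos φ, so at 68.169° a degree of longitude is 111320 × 0.3719 ≈ 41396.6 m.
So at most 0.0005° × 41396.6 ≈ 20.6983 m east–west.
Converting: 20.6983 m × 3.2808 ft/m ≈ 67.908 ft.

68 feet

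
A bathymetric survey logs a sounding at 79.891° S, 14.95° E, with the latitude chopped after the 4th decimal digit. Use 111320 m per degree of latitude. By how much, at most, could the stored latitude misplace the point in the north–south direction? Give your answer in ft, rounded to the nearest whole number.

37 ft

Truncating at 4 decimal places can drop up to a full unit in the last place, so the latitude may be off by as much as 0.0001°.
So the N–S error is at most 0.0001 × 111320 = 11.132 m.
Converting: 11.132 m × 3.2808 ft/m ≈ 36.522 ft.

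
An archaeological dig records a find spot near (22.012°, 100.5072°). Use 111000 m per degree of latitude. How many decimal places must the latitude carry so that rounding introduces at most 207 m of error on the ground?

3 decimal places

One degree of latitude covers 111000 m.
With N decimal places the half-ulp bound is 0.5·10⁻ᴺ°, or 0.5·10⁻ᴺ × 111000 m on the ground.
Need 0.5 × 111000 × 10⁻ᴺ ≤ 207 → 10⁻ᴺ ≤ 3.730e-03, so N ≥ 2.43.
So 3 decimal places suffice (55.5 m); 2 would allow up to 555 m.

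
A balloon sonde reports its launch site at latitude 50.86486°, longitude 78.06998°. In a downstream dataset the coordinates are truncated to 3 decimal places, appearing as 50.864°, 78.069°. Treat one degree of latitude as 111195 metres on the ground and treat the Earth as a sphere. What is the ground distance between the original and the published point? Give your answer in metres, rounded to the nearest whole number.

118 metres

The latitude changed by +0.00086° and the longitude by +0.00098°.
N–S: 0.00086° × 111195 m/° = 95.6277 m.
East–west at this latitude: 0.00098° × 111195 × cos 50.864° ≈ 0.00098 × 70182.2 = 68.7786 m.
Hypotenuse of the two orthogonal shifts: √(95.6277² + 68.7786²) = 117.793 m.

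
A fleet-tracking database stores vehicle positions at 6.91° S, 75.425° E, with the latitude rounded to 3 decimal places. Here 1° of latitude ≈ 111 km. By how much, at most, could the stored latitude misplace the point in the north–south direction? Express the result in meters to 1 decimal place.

Rounding to 3 decimal places leaves the latitude within ±0.0005° of the true value.
Along the meridian that is 0.0005° × 111000 m/° = 55.5 m.

55.5 meters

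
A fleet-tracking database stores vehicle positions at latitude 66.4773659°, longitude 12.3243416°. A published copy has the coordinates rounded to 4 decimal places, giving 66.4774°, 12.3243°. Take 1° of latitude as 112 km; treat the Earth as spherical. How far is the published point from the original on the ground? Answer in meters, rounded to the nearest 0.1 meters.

Δlat = 66.4773659 − 66.4774 = -0.0000341°; Δlon = 12.3243416 − 12.3243 = +0.0000416°.
N–S: -0.0000341° × 112000 m/° = -3.8192 m.
East–west at this latitude: 0.0000416° × 112000 × cos 66.4774° ≈ 0.0000416 × 44700.4 = 1.85954 m.
Hypotenuse of the two orthogonal shifts: √(3.8192² + 1.85954²) = 4.24784 m.

4.2 meters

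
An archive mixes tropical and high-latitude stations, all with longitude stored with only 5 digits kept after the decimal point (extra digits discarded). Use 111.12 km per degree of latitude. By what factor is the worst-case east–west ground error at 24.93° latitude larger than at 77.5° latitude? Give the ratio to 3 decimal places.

4.190

Truncating at 5 decimal places can drop up to a full unit in the last place, so the longitude may be off by as much as 1e-05°.
At 24.93°: 1e-05° × 111120 × cos 24.93° = 1e-05 × 111120 × 0.9068 ≈ 1.0077 m.
At 77.5°: 1e-05° × 111120 × cos 77.5° = 1e-05 × 111120 × 0.2164 ≈ 0.24051 m.
The ratio reduces to cos 24.93° / cos 77.5° = 0.9068/0.2164 ≈ 4.1897.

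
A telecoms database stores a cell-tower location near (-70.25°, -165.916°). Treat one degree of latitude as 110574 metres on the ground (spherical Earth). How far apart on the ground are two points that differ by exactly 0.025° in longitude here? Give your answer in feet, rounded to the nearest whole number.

3065 feet

At 70.25° a degree of longitude is 110574 × cos 70.25° ≈ 37364.8 m, so 0.025° corresponds to 934.12 m.
Converting: 934.12 m × 3.2808 ft/m ≈ 3064.7 ft.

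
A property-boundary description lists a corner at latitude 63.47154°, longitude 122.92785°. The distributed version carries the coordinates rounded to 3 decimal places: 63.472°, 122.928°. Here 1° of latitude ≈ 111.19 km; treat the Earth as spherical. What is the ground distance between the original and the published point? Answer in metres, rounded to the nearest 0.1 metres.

51.7 metres

The latitude changed by -0.00046° and the longitude by -0.00015°.
N–S: -0.00046° × 111190 m/° = -51.1474 m.
E–W at 63.472°: -0.00015° × 111190 × cos 63.472° = -0.00015 × 111190 × 0.4466 ≈ -7.4492 m.
Distance: √(51.1474² + 7.4492²) ≈ 51.687 m.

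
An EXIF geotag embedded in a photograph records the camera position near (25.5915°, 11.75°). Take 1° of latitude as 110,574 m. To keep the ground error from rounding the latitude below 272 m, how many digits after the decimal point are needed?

One degree of latitude covers 110574 m.
Rounding to N decimal places gives at most 0.5 × 10⁻ᴺ degrees of error, i.e. 0.5 × 10⁻ᴺ × 110574 m.
Setting 55287 × 10⁻ᴺ ≤ 272 gives 10ᴺ ≥ 203.3, i.e. N ≥ 2.31.
N = 2 would give 553 m (too coarse); N = 3 gives 55.3 m ≤ 272 m.

3 decimal places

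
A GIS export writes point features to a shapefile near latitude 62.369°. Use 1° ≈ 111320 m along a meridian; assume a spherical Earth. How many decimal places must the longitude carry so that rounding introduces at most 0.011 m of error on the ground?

At 62.369° one degree of longitude covers 111320 × cos 62.369° ≈ 111320 × 0.4638 ≈ 51627.5 m.
With N decimal places the half-ulp bound is 0.5·10⁻ᴺ°, or 0.5·10⁻ᴺ × 51627.5 m on the ground.
Need 0.5 × 51627.5 × 10⁻ᴺ ≤ 0.011 → 10⁻ᴺ ≤ 4.261e-07, so N ≥ 6.37.
So 7 decimal places suffice (0.00258 m); 6 would allow up to 0.0258 m.

7 decimal places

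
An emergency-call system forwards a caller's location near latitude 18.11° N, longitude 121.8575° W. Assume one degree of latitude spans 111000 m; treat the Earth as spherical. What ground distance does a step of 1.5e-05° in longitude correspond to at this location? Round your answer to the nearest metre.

2 metres

At 18.11° a degree of longitude is 111000 × cos 18.11° ≈ 105501 m, so 1.5e-05° corresponds to 1.58252 m.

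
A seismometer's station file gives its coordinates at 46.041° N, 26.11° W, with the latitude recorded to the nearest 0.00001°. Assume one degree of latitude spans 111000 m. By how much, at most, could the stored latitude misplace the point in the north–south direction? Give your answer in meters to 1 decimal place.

Rounding to 5 decimal places leaves the latitude within ±5e-06° of the true value.
Along the meridian that is 5e-06° × 111000 m/° = 0.555 m.

0.6 meters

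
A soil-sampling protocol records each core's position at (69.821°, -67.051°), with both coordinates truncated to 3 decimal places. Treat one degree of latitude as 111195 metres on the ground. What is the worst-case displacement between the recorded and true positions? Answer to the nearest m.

118 m

Truncating at 3 decimal places can drop up to a full unit in the last place, so each coordinate may be off by as much as 0.001°.
Latitude error → 0.001 × 111195 = 111.195 m along the meridian.
East–west component at 69.821°: 0.001° × 111195 × cos 69.821° ≈ 0.001 × 38357.2 ≈ 38.3572 m.
Worst case both components are at the extreme and orthogonal: √(111.195² + 38.3572²) ≈ 117.625 m.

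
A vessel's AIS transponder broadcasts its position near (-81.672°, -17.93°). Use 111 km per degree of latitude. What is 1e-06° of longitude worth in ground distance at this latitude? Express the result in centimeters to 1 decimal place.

1.6 centimeters

At 81.672° a degree of longitude is 111000 × cos 81.672° ≈ 16077.2 m, so 1e-06° corresponds to 0.0160772 m.
That is 0.0160772 m = 1.6077 cm.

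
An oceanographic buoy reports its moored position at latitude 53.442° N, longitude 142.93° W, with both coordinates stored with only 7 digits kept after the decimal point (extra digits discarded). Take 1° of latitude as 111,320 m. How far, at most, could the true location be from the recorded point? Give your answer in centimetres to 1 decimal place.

1.3 centimetres

Truncating at 7 decimal places can drop up to a full unit in the last place, so each coordinate may be off by as much as 1e-07°.
N–S: 1e-07° × 111320 m/° = 0.011132 m.
Longitude error → 1e-07 × 111320 × cos 53.442° = 1e-07 × 111320 × 0.5956 ≈ 0.00663062 m.
Combining orthogonally: (0.011132² + 0.00663062²)^½ ≈ 0.0129571 m.
That is 0.0129571 m = 1.2957 cm.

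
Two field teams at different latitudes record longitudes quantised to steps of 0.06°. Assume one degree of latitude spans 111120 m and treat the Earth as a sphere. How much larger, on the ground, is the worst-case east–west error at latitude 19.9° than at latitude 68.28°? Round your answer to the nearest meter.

1901 meters

With a 0.06° grid the true value lies within half a step, ±0.06°/2 = ±0.03°, of the stored one.
At 19.9°: 0.03° × 111120 × cos 19.9° = 0.03 × 111120 × 0.9403 ≈ 3134.5 m.
At 68.28°: 0.03° × 111120 × cos 68.28° = 0.03 × 111120 × 0.3701 ≈ 1233.7 m.
Difference: 3134.5 − 1233.7 = 1900.9 m.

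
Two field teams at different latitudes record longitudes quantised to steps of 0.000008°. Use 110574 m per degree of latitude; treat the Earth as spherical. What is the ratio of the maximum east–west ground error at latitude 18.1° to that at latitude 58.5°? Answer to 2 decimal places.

With a 0.000008° grid the true value lies within half a step, ±0.000008°/2 = ±4e-06°, of the stored one.
Error at 18.1° = 4e-06° × 110574 × cos 18.1° ≈ 0.4423 × 0.9505 = 0.42041 m.
Error at 58.5° = 4e-06° × 110574 × cos 58.5° ≈ 0.4423 × 0.5225 = 0.2311 m.
The ratio reduces to cos 18.1° / cos 58.5° = 0.9505/0.5225 ≈ 1.8192.

1.82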